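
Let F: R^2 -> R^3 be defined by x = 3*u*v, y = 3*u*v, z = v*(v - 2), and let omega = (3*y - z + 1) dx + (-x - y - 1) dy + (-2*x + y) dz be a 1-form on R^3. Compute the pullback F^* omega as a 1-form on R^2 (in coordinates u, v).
F^* omega = (3*v^2*(3*u - v + 2)) du + (3*u*v*(3*u - 3*v + 4)) dv

Using F^*(f dg) = (f ∘ F) d(g ∘ F), substitute each coordinate x_i by F_i(u, v) in f_i, and replace dx_i by d F_i = (∂F_i/∂u) du + (∂F_i/∂v) dv.
  For the x component: f_1(F) = 9*u*v - v^2 + 2*v + 1; d F_1 = (3*v) du + (3*u) dv
  For the y component: f_2(F) = -6*u*v - 1; d F_2 = (3*v) du + (3*u) dv
  For the z component: f_3(F) = -3*u*v; d F_3 = (0) du + (2*v - 2) dv
Combining and collecting du, dv coefficients:
  coeff of du: 3*v^2*(3*u - v + 2)
  coeff of dv: 3*u*v*(3*u - 3*v + 4)
F^* omega = (3*v^2*(3*u - v + 2)) du + (3*u*v*(3*u - 3*v + 4)) dv.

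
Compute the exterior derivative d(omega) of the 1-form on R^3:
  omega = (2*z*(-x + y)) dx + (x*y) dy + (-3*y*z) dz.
d(omega) = (y - 2*z) dx ∧ dy + (2*x - 2*y) dx ∧ dz + (-3*z) dy ∧ dz

For a 1-form omega = sum_i f_i dx_i, the exterior derivative is
  d(omega) = sum_{i < j} (∂f_j/∂x_i - ∂f_i/∂x_j) dx_i ∧ dx_j.
  coefficient of dx ∧ dy: ∂f_2/∂x - ∂f_1/∂y = ∂(x*y)/∂x - ∂(2*z*(-x + y))/∂y = y - 2*z
  coefficient of dx ∧ dz: ∂f_3/∂x - ∂f_1/∂z = ∂(-3*y*z)/∂x - ∂(2*z*(-x + y))/∂z = 2*x - 2*y
  coefficient of dy ∧ dz: ∂f_3/∂y - ∂f_2/∂z = ∂(-3*y*z)/∂y - ∂(x*y)/∂z = -3*z
Assembling: d(omega) = (y - 2*z) dx ∧ dy + (2*x - 2*y) dx ∧ dz + (-3*z) dy ∧ dz.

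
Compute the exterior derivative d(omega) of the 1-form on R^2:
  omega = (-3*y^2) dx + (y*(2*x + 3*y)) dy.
d(omega) = (8*y) dx ∧ dy

For a 1-form omega = sum_i f_i dx_i, the exterior derivative is
  d(omega) = sum_{i < j} (∂f_j/∂x_i - ∂f_i/∂x_j) dx_i ∧ dx_j.
  coefficient of dx ∧ dy: ∂f_2/∂x - ∂f_1/∂y = ∂(y*(2*x + 3*y))/∂x - ∂(-3*y^2)/∂y = 8*y
Assembling: d(omega) = (8*y) dx ∧ dy.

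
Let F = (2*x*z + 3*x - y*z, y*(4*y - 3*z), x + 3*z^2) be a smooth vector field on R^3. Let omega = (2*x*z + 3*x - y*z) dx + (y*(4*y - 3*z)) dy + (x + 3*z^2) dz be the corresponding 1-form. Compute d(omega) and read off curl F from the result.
d(omega) = (3*y) dy ∧ dz + (2*x - y - 1) dz ∧ dx + (z) dx ∧ dy; curl F = (3*y, 2*x - y - 1, z)

d omega = sum_{i<j} (∂f_j/∂x_i - ∂f_i/∂x_j) dx_i ∧ dx_j. Under the identification (dy ∧ dz, dz ∧ dx, dx ∧ dy) ↔ (e_x, e_y, e_z), the coefficients are exactly the components of curl F. Compute:
  ∂R/∂y - ∂Q/∂z = (0) - (-3*y) = 3*y
  ∂P/∂z - ∂R/∂x = (2*x - y) - (1) = 2*x - y - 1
  ∂Q/∂x - ∂P/∂y = (0) - (-z) = z.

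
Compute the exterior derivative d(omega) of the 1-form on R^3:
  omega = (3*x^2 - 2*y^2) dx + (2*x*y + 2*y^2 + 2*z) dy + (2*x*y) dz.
d(omega) = (6*y) dx ∧ dy + (2*y) dx ∧ dz + (2*x - 2) dy ∧ dz

For a 1-form omega = sum_i f_i dx_i, the exterior derivative is
  d(omega) = sum_{i < j} (∂f_j/∂x_i - ∂f_i/∂x_j) dx_i ∧ dx_j.
  coefficient of dx ∧ dy: ∂f_2/∂x - ∂f_1/∂y = ∂(2*x*y + 2*y^2 + 2*z)/∂x - ∂(3*x^2 - 2*y^2)/∂y = 6*y
  coefficient of dx ∧ dz: ∂f_3/∂x - ∂f_1/∂z = ∂(2*x*y)/∂x - ∂(3*x^2 - 2*y^2)/∂z = 2*y
  coefficient of dy ∧ dz: ∂f_3/∂y - ∂f_2/∂z = ∂(2*x*y)/∂y - ∂(2*x*y + 2*y^2 + 2*z)/∂z = 2*x - 2
Assembling: d(omega) = (6*y) dx ∧ dy + (2*y) dx ∧ dz + (2*x - 2) dy ∧ dz.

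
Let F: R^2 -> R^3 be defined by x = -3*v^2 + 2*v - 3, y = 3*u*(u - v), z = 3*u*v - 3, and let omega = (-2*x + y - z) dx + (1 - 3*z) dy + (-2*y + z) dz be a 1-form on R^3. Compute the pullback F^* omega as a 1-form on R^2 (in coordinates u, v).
F^* omega = (-72*u^2*v + 54*u*v^2 + 60*u - 39*v) du + (-18*u^3 + 36*u^2*v + 6*u^2 + 36*u*v^2 - 12*u*v - 39*u - 36*v^3 + 36*v^2 - 62*v + 18) dv

Using F^*(f dg) = (f ∘ F) d(g ∘ F), substitute each coordinate x_i by F_i(u, v) in f_i, and replace dx_i by d F_i = (∂F_i/∂u) du + (∂F_i/∂v) dv.
  For the x component: f_1(F) = 3*u^2 - 6*u*v + 6*v^2 - 4*v + 9; d F_1 = (0) du + (2 - 6*v) dv
  For the y component: f_2(F) = -9*u*v + 10; d F_2 = (6*u - 3*v) du + (-3*u) dv
  For the z component: f_3(F) = -6*u^2 + 9*u*v - 3; d F_3 = (3*v) du + (3*u) dv
Combining and collecting du, dv coefficients:
  coeff of du: -72*u^2*v + 54*u*v^2 + 60*u - 39*v
  coeff of dv: -18*u^3 + 36*u^2*v + 6*u^2 + 36*u*v^2 - 12*u*v - 39*u - 36*v^3 + 36*v^2 - 62*v + 18
F^* omega = (-72*u^2*v + 54*u*v^2 + 60*u - 39*v) du + (-18*u^3 + 36*u^2*v + 6*u^2 + 36*u*v^2 - 12*u*v - 39*u - 36*v^3 + 36*v^2 - 62*v + 18) dv.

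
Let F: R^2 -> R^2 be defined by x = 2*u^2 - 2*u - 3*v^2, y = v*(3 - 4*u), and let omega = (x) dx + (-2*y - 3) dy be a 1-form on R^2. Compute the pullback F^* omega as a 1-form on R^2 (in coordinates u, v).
F^* omega = (8*u^3 - 12*u^2 - 44*u*v^2 + 4*u + 30*v^2 + 12*v) du + (-44*u^2*v + 60*u*v + 12*u + 18*v^3 - 18*v - 9) dv

Using F^*(f dg) = (f ∘ F) d(g ∘ F), substitute each coordinate x_i by F_i(u, v) in f_i, and replace dx_i by d F_i = (∂F_i/∂u) du + (∂F_i/∂v) dv.
  For the x component: f_1(F) = 2*u^2 - 2*u - 3*v^2; d F_1 = (4*u - 2) du + (-6*v) dv
  For the y component: f_2(F) = 8*u*v - 6*v - 3; d F_2 = (-4*v) du + (3 - 4*u) dv
Combining and collecting du, dv coefficients:
  coeff of du: 8*u^3 - 12*u^2 - 44*u*v^2 + 4*u + 30*v^2 + 12*v
  coeff of dv: -44*u^2*v + 60*u*v + 12*u + 18*v^3 - 18*v - 9
F^* omega = (8*u^3 - 12*u^2 - 44*u*v^2 + 4*u + 30*v^2 + 12*v) du + (-44*u^2*v + 60*u*v + 12*u + 18*v^3 - 18*v - 9) dv.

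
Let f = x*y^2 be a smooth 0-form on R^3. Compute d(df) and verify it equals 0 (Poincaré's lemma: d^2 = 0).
d(df) = 0

Step 1: df = sum_i (∂f/∂x_i) dx_i = (y^2) dx + (2*x*y) dy + (0) dz.
Step 2: Apply d again. Using the 1-form formula, the coefficient of dx ∧ dy in d(df) is ∂^2 f/∂x ∂y - ∂^2 f/∂y ∂x = (2*y) - (2*y) = 0 (equality of mixed partials for smooth f).
Similarly for dx ∧ dz and dy ∧ dz — all coefficients vanish. So d(df) = 0.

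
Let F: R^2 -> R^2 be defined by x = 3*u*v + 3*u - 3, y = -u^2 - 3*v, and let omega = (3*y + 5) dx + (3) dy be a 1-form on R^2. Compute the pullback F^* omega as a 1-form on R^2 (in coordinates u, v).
F^* omega = (-9*u^2*v - 9*u^2 - 6*u - 27*v^2 - 12*v + 15) du + (-9*u^3 - 27*u*v + 15*u - 9) dv

Using F^*(f dg) = (f ∘ F) d(g ∘ F), substitute each coordinate x_i by F_i(u, v) in f_i, and replace dx_i by d F_i = (∂F_i/∂u) du + (∂F_i/∂v) dv.
  For the x component: f_1(F) = -3*u^2 - 9*v + 5; d F_1 = (3*v + 3) du + (3*u) dv
  For the y component: f_2(F) = 3; d F_2 = (-2*u) du + (-3) dv
Combining and collecting du, dv coefficients:
  coeff of du: -9*u^2*v - 9*u^2 - 6*u - 27*v^2 - 12*v + 15
  coeff of dv: -9*u^3 - 27*u*v + 15*u - 9
F^* omega = (-9*u^2*v - 9*u^2 - 6*u - 27*v^2 - 12*v + 15) du + (-9*u^3 - 27*u*v + 15*u - 9) dv.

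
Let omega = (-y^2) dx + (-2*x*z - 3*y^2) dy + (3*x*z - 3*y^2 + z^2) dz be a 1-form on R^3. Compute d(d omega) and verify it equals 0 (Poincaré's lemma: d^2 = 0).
d(d omega) = 0

Step 1: d omega = sum_{i<j} (∂f_j/∂x_i - ∂f_i/∂x_j) dx_i ∧ dx_j:
  coeff of dx ∧ dy: 2*y - 2*z
  coeff of dx ∧ dz: 3*z
  coeff of dy ∧ dz: 2*x - 6*y
Step 2: Apply d again to each 2-form coefficient. The only possible 3-form in R^3 is dx ∧ dy ∧ dz, with coefficient
  ∂(coeff of dy∧dz)/∂x - ∂(coeff of dx∧dz)/∂y + ∂(coeff of dx∧dy)/∂z
  = ∂/∂x (2*x - 6*y) - ∂/∂y (3*z) + ∂/∂z (2*y - 2*z).
Each of these terms simplifies to sums of mixed partials that cancel in pairs. The result is 0 (by equality of mixed partials for smooth functions — Schwarz / Clairaut).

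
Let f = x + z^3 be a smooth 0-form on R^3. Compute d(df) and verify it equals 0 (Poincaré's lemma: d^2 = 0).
d(df) = 0

Step 1: df = sum_i (∂f/∂x_i) dx_i = (1) dx + (0) dy + (3*z^2) dz.
Step 2: Apply d again. Using the 1-form formula, the coefficient of dx ∧ dy in d(df) is ∂^2 f/∂x ∂y - ∂^2 f/∂y ∂x = (0) - (0) = 0 (equality of mixed partials for smooth f).
Similarly for dx ∧ dz and dy ∧ dz — all coefficients vanish. So d(df) = 0.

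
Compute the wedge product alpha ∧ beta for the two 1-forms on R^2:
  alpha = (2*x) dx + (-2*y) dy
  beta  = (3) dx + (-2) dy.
alpha ∧ beta = (-4*x + 6*y) dx ∧ dy

Distribute the wedge, using dx_i ∧ dx_j = -dx_j ∧ dx_i and dx_i ∧ dx_i = 0. For each pair (i, j) with i < j, the coefficient of dx_i ∧ dx_j in alpha ∧ beta is (alpha_i * beta_j - alpha_j * beta_i). Collecting: alpha ∧ beta = (-4*x + 6*y) dx ∧ dy.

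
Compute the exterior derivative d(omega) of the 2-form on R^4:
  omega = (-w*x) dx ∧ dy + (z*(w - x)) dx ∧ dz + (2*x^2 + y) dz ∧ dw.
d(omega) = (-x) dx ∧ dy ∧ dw + (4*x + z) dx ∧ dz ∧ dw + (1) dy ∧ dz ∧ dw

For a 2-form omega = sum_{i<j} g_{ij} dx_i ∧ dx_j, the exterior derivative is
  d(omega) = sum_{i<j} d(g_{ij}) ∧ dx_i ∧ dx_j = sum_{i<j, k} (∂g_{ij}/∂x_k) dx_k ∧ dx_i ∧ dx_j.
Expand each term, using dx_k ∧ dx_i ∧ dx_j = sgn(permutation) dx_{(a)} ∧ dx_{(b)} ∧ dx_{(c)} with (a < b < c) sorted:
  d(-w*x) includes (∂/∂w)(-w*x) dw = (-x) dw, which multiplied by dx ∧ dy gives (-x) dx ∧ dy ∧ dw
  d(z*(w - x)) includes (∂/∂w)(z*(w - x)) dw = (z) dw, which multiplied by dx ∧ dz gives (z) dx ∧ dz ∧ dw
  d(2*x^2 + y) includes (∂/∂x)(2*x^2 + y) dx = (4*x) dx, which multiplied by dz ∧ dw gives (4*x) dx ∧ dz ∧ dw
  d(2*x^2 + y) includes (∂/∂y)(2*x^2 + y) dy = (1) dy, which multiplied by dz ∧ dw gives (1) dy ∧ dz ∧ dw
Collecting like 3-forms: d(omega) = (-x) dx ∧ dy ∧ dw + (4*x + z) dx ∧ dz ∧ dw + (1) dy ∧ dz ∧ dw.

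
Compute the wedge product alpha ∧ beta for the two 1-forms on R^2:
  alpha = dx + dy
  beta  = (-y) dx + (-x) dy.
alpha ∧ beta = (-x + y) dx ∧ dy

Distribute the wedge, using dx_i ∧ dx_j = -dx_j ∧ dx_i and dx_i ∧ dx_i = 0. For each pair (i, j) with i < j, the coefficient of dx_i ∧ dx_j in alpha ∧ beta is (alpha_i * beta_j - alpha_j * beta_i). Collecting: alpha ∧ beta = (-x + y) dx ∧ dy.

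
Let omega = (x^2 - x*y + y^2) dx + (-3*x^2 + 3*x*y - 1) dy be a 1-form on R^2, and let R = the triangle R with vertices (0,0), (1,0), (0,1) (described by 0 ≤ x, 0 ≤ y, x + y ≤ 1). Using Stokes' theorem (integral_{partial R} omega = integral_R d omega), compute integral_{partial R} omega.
integral_(partial R) omega = -2/3

Stokes: integral_partial_R omega = integral_R d omega with d omega = (∂Q/∂x - ∂P/∂y) dx ∧ dy.
  ∂Q/∂x = -6*x + 3*y
  ∂P/∂y = -x + 2*y
  integrand = ∂Q/∂x - ∂P/∂y = -5*x + y.
Integrating over R: integral_0^1 integral_0^{1-x} (-5*x + y) dy dx = -2/3.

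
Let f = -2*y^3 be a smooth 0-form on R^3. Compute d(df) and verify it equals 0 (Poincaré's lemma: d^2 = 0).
d(df) = 0

Step 1: df = sum_i (∂f/∂x_i) dx_i = (0) dx + (-6*y^2) dy + (0) dz.
Step 2: Apply d again. Using the 1-form formula, the coefficient of dx ∧ dy in d(df) is ∂^2 f/∂x ∂y - ∂^2 f/∂y ∂x = (0) - (0) = 0 (equality of mixed partials for smooth f).
Similarly for dx ∧ dz and dy ∧ dz — all coefficients vanish. So d(df) = 0.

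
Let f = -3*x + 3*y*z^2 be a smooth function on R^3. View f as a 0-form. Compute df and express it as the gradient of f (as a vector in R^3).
df = (-3) dx + (3*z^2) dy + (6*y*z) dz; grad f = (-3, 3*z^2, 6*y*z)

For a 0-form f, d f = (∂f/∂x) dx + (∂f/∂y) dy + (∂f/∂z) dz. The components of the vector representation are exactly the entries of grad f in Cartesian coordinates:
  ∂f/∂x = -3
  ∂f/∂y = 3*z^2
  ∂f/∂z = 6*y*z.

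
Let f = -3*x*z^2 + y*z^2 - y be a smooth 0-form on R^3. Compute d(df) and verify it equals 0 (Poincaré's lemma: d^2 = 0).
d(df) = 0

Step 1: df = sum_i (∂f/∂x_i) dx_i = (-3*z^2) dx + (z^2 - 1) dy + (2*z*(-3*x + y)) dz.
Step 2: Apply d again. Using the 1-form formula, the coefficient of dx ∧ dy in d(df) is ∂^2 f/∂x ∂y - ∂^2 f/∂y ∂x = (0) - (0) = 0 (equality of mixed partials for smooth f).
Similarly for dx ∧ dz and dy ∧ dz — all coefficients vanish. So d(df) = 0.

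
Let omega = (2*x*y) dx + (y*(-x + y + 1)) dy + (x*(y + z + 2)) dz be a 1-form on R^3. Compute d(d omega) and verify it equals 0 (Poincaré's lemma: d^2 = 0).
d(d omega) = 0

Step 1: d omega = sum_{i<j} (∂f_j/∂x_i - ∂f_i/∂x_j) dx_i ∧ dx_j:
  coeff of dx ∧ dy: -2*x - y
  coeff of dx ∧ dz: y + z + 2
  coeff of dy ∧ dz: x
Step 2: Apply d again to each 2-form coefficient. The only possible 3-form in R^3 is dx ∧ dy ∧ dz, with coefficient
  ∂(coeff of dy∧dz)/∂x - ∂(coeff of dx∧dz)/∂y + ∂(coeff of dx∧dy)/∂z
  = ∂/∂x (x) - ∂/∂y (y + z + 2) + ∂/∂z (-2*x - y).
Each of these terms simplifies to sums of mixed partials that cancel in pairs. The result is 0 (by equality of mixed partials for smooth functions — Schwarz / Clairaut).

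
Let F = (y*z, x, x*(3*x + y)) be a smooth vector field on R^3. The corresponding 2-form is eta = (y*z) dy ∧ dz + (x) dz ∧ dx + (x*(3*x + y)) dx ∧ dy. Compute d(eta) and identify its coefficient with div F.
d(eta) = (0) dx ∧ dy ∧ dz; div F = 0

For a 2-form in R^3 of the form above, applying d gives a 3-form with coefficient ∂P/∂x + ∂Q/∂y + ∂R/∂z:
  ∂P/∂x = 0
  ∂Q/∂y = 0
  ∂R/∂z = 0
Sum = 0, which is exactly div F.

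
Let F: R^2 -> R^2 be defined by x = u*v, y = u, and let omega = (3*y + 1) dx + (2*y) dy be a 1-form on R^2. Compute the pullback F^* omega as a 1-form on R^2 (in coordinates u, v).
F^* omega = (3*u*v + 2*u + v) du + (u*(3*u + 1)) dv

Using F^*(f dg) = (f ∘ F) d(g ∘ F), substitute each coordinate x_i by F_i(u, v) in f_i, and replace dx_i by d F_i = (∂F_i/∂u) du + (∂F_i/∂v) dv.
  For the x component: f_1(F) = 3*u + 1; d F_1 = (v) du + (u) dv
  For the y component: f_2(F) = 2*u; d F_2 = (1) du + (0) dv
Combining and collecting du, dv coefficients:
  coeff of du: 3*u*v + 2*u + v
  coeff of dv: u*(3*u + 1)
F^* omega = (3*u*v + 2*u + v) du + (u*(3*u + 1)) dv.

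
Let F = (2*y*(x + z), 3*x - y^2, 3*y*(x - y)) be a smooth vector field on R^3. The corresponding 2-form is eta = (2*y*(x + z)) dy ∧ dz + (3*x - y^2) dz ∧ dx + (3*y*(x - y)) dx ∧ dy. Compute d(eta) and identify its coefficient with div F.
d(eta) = (0) dx ∧ dy ∧ dz; div F = 0

For a 2-form in R^3 of the form above, applying d gives a 3-form with coefficient ∂P/∂x + ∂Q/∂y + ∂R/∂z:
  ∂P/∂x = 2*y
  ∂Q/∂y = -2*y
  ∂R/∂z = 0
Sum = 0, which is exactly div F.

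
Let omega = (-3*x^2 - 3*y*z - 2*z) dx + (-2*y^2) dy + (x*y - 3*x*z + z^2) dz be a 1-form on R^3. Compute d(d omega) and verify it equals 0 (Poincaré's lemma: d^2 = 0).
d(d omega) = 0

Step 1: d omega = sum_{i<j} (∂f_j/∂x_i - ∂f_i/∂x_j) dx_i ∧ dx_j:
  coeff of dx ∧ dy: 3*z
  coeff of dx ∧ dz: 4*y - 3*z + 2
  coeff of dy ∧ dz: x
Step 2: Apply d again to each 2-form coefficient. The only possible 3-form in R^3 is dx ∧ dy ∧ dz, with coefficient
  ∂(coeff of dy∧dz)/∂x - ∂(coeff of dx∧dz)/∂y + ∂(coeff of dx∧dy)/∂z
  = ∂/∂x (x) - ∂/∂y (4*y - 3*z + 2) + ∂/∂z (3*z).
Each of these terms simplifies to sums of mixed partials that cancel in pairs. The result is 0 (by equality of mixed partials for smooth functions — Schwarz / Clairaut).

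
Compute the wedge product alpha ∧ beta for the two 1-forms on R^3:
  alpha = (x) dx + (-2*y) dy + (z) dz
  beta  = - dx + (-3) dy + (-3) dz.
alpha ∧ beta = (-3*x - 2*y) dx ∧ dy + (-3*x + z) dx ∧ dz + (6*y + 3*z) dy ∧ dz

Distribute the wedge, using dx_i ∧ dx_j = -dx_j ∧ dx_i and dx_i ∧ dx_i = 0. For each pair (i, j) with i < j, the coefficient of dx_i ∧ dx_j in alpha ∧ beta is (alpha_i * beta_j - alpha_j * beta_i). Collecting: alpha ∧ beta = (-3*x - 2*y) dx ∧ dy + (-3*x + z) dx ∧ dz + (6*y + 3*z) dy ∧ dz.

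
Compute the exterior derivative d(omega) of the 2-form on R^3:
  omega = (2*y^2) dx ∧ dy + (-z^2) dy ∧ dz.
d(omega) = 0

For a 2-form omega = sum_{i<j} g_{ij} dx_i ∧ dx_j, the exterior derivative is
  d(omega) = sum_{i<j} d(g_{ij}) ∧ dx_i ∧ dx_j = sum_{i<j, k} (∂g_{ij}/∂x_k) dx_k ∧ dx_i ∧ dx_j.
Expand each term, using dx_k ∧ dx_i ∧ dx_j = sgn(permutation) dx_{(a)} ∧ dx_{(b)} ∧ dx_{(c)} with (a < b < c) sorted:

Collecting like 3-forms: d(omega) = 0.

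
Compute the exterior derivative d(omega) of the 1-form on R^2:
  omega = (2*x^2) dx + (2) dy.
d(omega) = 0

For a 1-form omega = sum_i f_i dx_i, the exterior derivative is
  d(omega) = sum_{i < j} (∂f_j/∂x_i - ∂f_i/∂x_j) dx_i ∧ dx_j.

Assembling: d(omega) = 0.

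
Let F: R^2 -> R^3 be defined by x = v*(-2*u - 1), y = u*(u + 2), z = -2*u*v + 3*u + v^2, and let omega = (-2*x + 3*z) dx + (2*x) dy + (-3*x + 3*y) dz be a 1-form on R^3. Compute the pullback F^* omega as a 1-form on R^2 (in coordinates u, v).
F^* omega = (-14*u^2*v + 9*u^2 - 8*u*v^2 - 24*u*v + 18*u - 6*v^3 - 10*v^2 + 5*v) du + (-6*u^3 - 2*u^2*v - 30*u^2 + 6*u*v^2 + 4*u*v - 9*u + 3*v^2 - 2*v) dv

Using F^*(f dg) = (f ∘ F) d(g ∘ F), substitute each coordinate x_i by F_i(u, v) in f_i, and replace dx_i by d F_i = (∂F_i/∂u) du + (∂F_i/∂v) dv.
  For the x component: f_1(F) = -2*u*v + 9*u + 3*v^2 + 2*v; d F_1 = (-2*v) du + (-2*u - 1) dv
  For the y component: f_2(F) = 2*v*(-2*u - 1); d F_2 = (2*u + 2) du + (0) dv
  For the z component: f_3(F) = 3*u^2 + 6*u*v + 6*u + 3*v; d F_3 = (3 - 2*v) du + (-2*u + 2*v) dv
Combining and collecting du, dv coefficients:
  coeff of du: -14*u^2*v + 9*u^2 - 8*u*v^2 - 24*u*v + 18*u - 6*v^3 - 10*v^2 + 5*v
  coeff of dv: -6*u^3 - 2*u^2*v - 30*u^2 + 6*u*v^2 + 4*u*v - 9*u + 3*v^2 - 2*v
F^* omega = (-14*u^2*v + 9*u^2 - 8*u*v^2 - 24*u*v + 18*u - 6*v^3 - 10*v^2 + 5*v) du + (-6*u^3 - 2*u^2*v - 30*u^2 + 6*u*v^2 + 4*u*v - 9*u + 3*v^2 - 2*v) dv.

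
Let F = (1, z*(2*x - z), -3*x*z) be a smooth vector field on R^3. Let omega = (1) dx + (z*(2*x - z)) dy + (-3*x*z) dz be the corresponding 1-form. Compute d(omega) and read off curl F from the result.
d(omega) = (-2*x + 2*z) dy ∧ dz + (3*z) dz ∧ dx + (2*z) dx ∧ dy; curl F = (-2*x + 2*z, 3*z, 2*z)

d omega = sum_{i<j} (∂f_j/∂x_i - ∂f_i/∂x_j) dx_i ∧ dx_j. Under the identification (dy ∧ dz, dz ∧ dx, dx ∧ dy) ↔ (e_x, e_y, e_z), the coefficients are exactly the components of curl F. Compute:
  ∂R/∂y - ∂Q/∂z = (0) - (2*x - 2*z) = -2*x + 2*z
  ∂P/∂z - ∂R/∂x = (0) - (-3*z) = 3*z
  ∂Q/∂x - ∂P/∂y = (2*z) - (0) = 2*z.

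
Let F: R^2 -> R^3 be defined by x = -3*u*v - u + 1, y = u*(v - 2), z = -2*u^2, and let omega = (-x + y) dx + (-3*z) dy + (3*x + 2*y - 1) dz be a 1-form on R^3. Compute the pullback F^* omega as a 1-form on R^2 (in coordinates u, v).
F^* omega = (34*u^2*v + 16*u^2 - 12*u*v^2 - u*v - 7*u + 3*v + 1) du + (3*u*(2*u^2 - 4*u*v + u + 1)) dv

Using F^*(f dg) = (f ∘ F) d(g ∘ F), substitute each coordinate x_i by F_i(u, v) in f_i, and replace dx_i by d F_i = (∂F_i/∂u) du + (∂F_i/∂v) dv.
  For the x component: f_1(F) = 4*u*v - u - 1; d F_1 = (-3*v - 1) du + (-3*u) dv
  For the y component: f_2(F) = 6*u^2; d F_2 = (v - 2) du + (u) dv
  For the z component: f_3(F) = -7*u*v - 7*u + 2; d F_3 = (-4*u) du + (0) dv
Combining and collecting du, dv coefficients:
  coeff of du: 34*u^2*v + 16*u^2 - 12*u*v^2 - u*v - 7*u + 3*v + 1
  coeff of dv: 3*u*(2*u^2 - 4*u*v + u + 1)
F^* omega = (34*u^2*v + 16*u^2 - 12*u*v^2 - u*v - 7*u + 3*v + 1) du + (3*u*(2*u^2 - 4*u*v + u + 1)) dv.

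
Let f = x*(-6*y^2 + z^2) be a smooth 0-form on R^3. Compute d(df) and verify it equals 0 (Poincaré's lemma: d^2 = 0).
d(df) = 0

Step 1: df = sum_i (∂f/∂x_i) dx_i = (-6*y^2 + z^2) dx + (-12*x*y) dy + (2*x*z) dz.
Step 2: Apply d again. Using the 1-form formula, the coefficient of dx ∧ dy in d(df) is ∂^2 f/∂x ∂y - ∂^2 f/∂y ∂x = (-12*y) - (-12*y) = 0 (equality of mixed partials for smooth f).
Similarly for dx ∧ dz and dy ∧ dz — all coefficients vanish. So d(df) = 0.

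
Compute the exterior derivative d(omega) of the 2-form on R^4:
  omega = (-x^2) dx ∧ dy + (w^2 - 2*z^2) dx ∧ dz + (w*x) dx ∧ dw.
d(omega) = (2*w) dx ∧ dz ∧ dw

For a 2-form omega = sum_{i<j} g_{ij} dx_i ∧ dx_j, the exterior derivative is
  d(omega) = sum_{i<j} d(g_{ij}) ∧ dx_i ∧ dx_j = sum_{i<j, k} (∂g_{ij}/∂x_k) dx_k ∧ dx_i ∧ dx_j.
Expand each term, using dx_k ∧ dx_i ∧ dx_j = sgn(permutation) dx_{(a)} ∧ dx_{(b)} ∧ dx_{(c)} with (a < b < c) sorted:
  d(w^2 - 2*z^2) includes (∂/∂w)(w^2 - 2*z^2) dw = (2*w) dw, which multiplied by dx ∧ dz gives (2*w) dx ∧ dz ∧ dw
Collecting like 3-forms: d(omega) = (2*w) dx ∧ dz ∧ dw.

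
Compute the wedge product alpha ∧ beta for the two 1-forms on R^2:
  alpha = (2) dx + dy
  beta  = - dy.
alpha ∧ beta = (-2) dx ∧ dy

Distribute the wedge, using dx_i ∧ dx_j = -dx_j ∧ dx_i and dx_i ∧ dx_i = 0. For each pair (i, j) with i < j, the coefficient of dx_i ∧ dx_j in alpha ∧ beta is (alpha_i * beta_j - alpha_j * beta_i). Collecting: alpha ∧ beta = (-2) dx ∧ dy.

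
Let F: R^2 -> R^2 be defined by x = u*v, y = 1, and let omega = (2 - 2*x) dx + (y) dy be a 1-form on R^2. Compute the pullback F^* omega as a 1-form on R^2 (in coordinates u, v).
F^* omega = (2*v*(-u*v + 1)) du + (2*u*(-u*v + 1)) dv

Using F^*(f dg) = (f ∘ F) d(g ∘ F), substitute each coordinate x_i by F_i(u, v) in f_i, and replace dx_i by d F_i = (∂F_i/∂u) du + (∂F_i/∂v) dv.
  For the x component: f_1(F) = -2*u*v + 2; d F_1 = (v) du + (u) dv
  For the y component: f_2(F) = 1; d F_2 = (0) du + (0) dv
Combining and collecting du, dv coefficients:
  coeff of du: 2*v*(-u*v + 1)
  coeff of dv: 2*u*(-u*v + 1)
F^* omega = (2*v*(-u*v + 1)) du + (2*u*(-u*v + 1)) dv.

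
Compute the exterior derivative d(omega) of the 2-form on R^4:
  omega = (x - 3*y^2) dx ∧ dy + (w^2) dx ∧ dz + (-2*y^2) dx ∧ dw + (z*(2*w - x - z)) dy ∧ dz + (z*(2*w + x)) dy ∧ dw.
d(omega) = (2*w) dx ∧ dz ∧ dw + (4*y + z) dx ∧ dy ∧ dw + (-z) dx ∧ dy ∧ dz + (-2*w - x + 2*z) dy ∧ dz ∧ dw

For a 2-form omega = sum_{i<j} g_{ij} dx_i ∧ dx_j, the exterior derivative is
  d(omega) = sum_{i<j} d(g_{ij}) ∧ dx_i ∧ dx_j = sum_{i<j, k} (∂g_{ij}/∂x_k) dx_k ∧ dx_i ∧ dx_j.
Expand each term, using dx_k ∧ dx_i ∧ dx_j = sgn(permutation) dx_{(a)} ∧ dx_{(b)} ∧ dx_{(c)} with (a < b < c) sorted:
  d(w^2) includes (∂/∂w)(w^2) dw = (2*w) dw, which multiplied by dx ∧ dz gives (2*w) dx ∧ dz ∧ dw
  d(-2*y^2) includes (∂/∂y)(-2*y^2) dy = (-4*y) dy, which multiplied by dx ∧ dw gives (4*y) dx ∧ dy ∧ dw
  d(z*(2*w - x - z)) includes (∂/∂x)(z*(2*w - x - z)) dx = (-z) dx, which multiplied by dy ∧ dz gives (-z) dx ∧ dy ∧ dz
  d(z*(2*w - x - z)) includes (∂/∂w)(z*(2*w - x - z)) dw = (2*z) dw, which multiplied by dy ∧ dz gives (2*z) dy ∧ dz ∧ dw
  d(z*(2*w + x)) includes (∂/∂x)(z*(2*w + x)) dx = (z) dx, which multiplied by dy ∧ dw gives (z) dx ∧ dy ∧ dw
  d(z*(2*w + x)) includes (∂/∂z)(z*(2*w + x)) dz = (2*w + x) dz, which multiplied by dy ∧ dw gives (-2*w - x) dy ∧ dz ∧ dw
Collecting like 3-forms: d(omega) = (2*w) dx ∧ dz ∧ dw + (4*y + z) dx ∧ dy ∧ dw + (-z) dx ∧ dy ∧ dz + (-2*w - x + 2*z) dy ∧ dz ∧ dw.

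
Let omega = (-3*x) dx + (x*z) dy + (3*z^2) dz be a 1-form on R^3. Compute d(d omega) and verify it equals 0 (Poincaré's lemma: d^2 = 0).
d(d omega) = 0

Step 1: d omega = sum_{i<j} (∂f_j/∂x_i - ∂f_i/∂x_j) dx_i ∧ dx_j:
  coeff of dx ∧ dy: z
  coeff of dx ∧ dz: 0
  coeff of dy ∧ dz: -x
Step 2: Apply d again to each 2-form coefficient. The only possible 3-form in R^3 is dx ∧ dy ∧ dz, with coefficient
  ∂(coeff of dy∧dz)/∂x - ∂(coeff of dx∧dz)/∂y + ∂(coeff of dx∧dy)/∂z
  = ∂/∂x (-x) - ∂/∂y (0) + ∂/∂z (z).
Each of these terms simplifies to sums of mixed partials that cancel in pairs. The result is 0 (by equality of mixed partials for smooth functions — Schwarz / Clairaut).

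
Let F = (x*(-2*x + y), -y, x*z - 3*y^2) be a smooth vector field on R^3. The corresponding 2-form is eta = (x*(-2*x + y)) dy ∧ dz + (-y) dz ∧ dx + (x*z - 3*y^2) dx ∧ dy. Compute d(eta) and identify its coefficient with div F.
d(eta) = (-3*x + y - 1) dx ∧ dy ∧ dz; div F = -3*x + y - 1

For a 2-form in R^3 of the form above, applying d gives a 3-form with coefficient ∂P/∂x + ∂Q/∂y + ∂R/∂z:
  ∂P/∂x = -4*x + y
  ∂Q/∂y = -1
  ∂R/∂z = x
Sum = -3*x + y - 1, which is exactly div F.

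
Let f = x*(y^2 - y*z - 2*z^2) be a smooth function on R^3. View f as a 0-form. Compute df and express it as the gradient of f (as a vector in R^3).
df = (y^2 - y*z - 2*z^2) dx + (x*(2*y - z)) dy + (x*(-y - 4*z)) dz; grad f = (y^2 - y*z - 2*z^2, x*(2*y - z), x*(-y - 4*z))

For a 0-form f, d f = (∂f/∂x) dx + (∂f/∂y) dy + (∂f/∂z) dz. The components of the vector representation are exactly the entries of grad f in Cartesian coordinates:
  ∂f/∂x = y^2 - y*z - 2*z^2
  ∂f/∂y = x*(2*y - z)
  ∂f/∂z = x*(-y - 4*z).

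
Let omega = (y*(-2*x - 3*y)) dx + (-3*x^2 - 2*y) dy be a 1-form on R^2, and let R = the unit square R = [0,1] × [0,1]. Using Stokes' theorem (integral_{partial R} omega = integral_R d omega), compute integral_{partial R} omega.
integral_(partial R) omega = 1

Stokes: integral_partial_R omega = integral_R d omega with d omega = (∂Q/∂x - ∂P/∂y) dx ∧ dy.
  ∂Q/∂x = -6*x
  ∂P/∂y = -2*x - 6*y
  integrand = ∂Q/∂x - ∂P/∂y = -4*x + 6*y.
Integrating over R: integral_0^1 integral_0^1 (-4*x + 6*y) dx dy = 1.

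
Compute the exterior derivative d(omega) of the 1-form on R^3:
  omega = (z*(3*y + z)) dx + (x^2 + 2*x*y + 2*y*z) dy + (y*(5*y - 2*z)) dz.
d(omega) = (2*x + 2*y - 3*z) dx ∧ dy + (-3*y - 2*z) dx ∧ dz + (8*y - 2*z) dy ∧ dz

For a 1-form omega = sum_i f_i dx_i, the exterior derivative is
  d(omega) = sum_{i < j} (∂f_j/∂x_i - ∂f_i/∂x_j) dx_i ∧ dx_j.
  coefficient of dx ∧ dy: ∂f_2/∂x - ∂f_1/∂y = ∂(x^2 + 2*x*y + 2*y*z)/∂x - ∂(z*(3*y + z))/∂y = 2*x + 2*y - 3*z
  coefficient of dx ∧ dz: ∂f_3/∂x - ∂f_1/∂z = ∂(y*(5*y - 2*z))/∂x - ∂(z*(3*y + z))/∂z = -3*y - 2*z
  coefficient of dy ∧ dz: ∂f_3/∂y - ∂f_2/∂z = ∂(y*(5*y - 2*z))/∂y - ∂(x^2 + 2*x*y + 2*y*z)/∂z = 8*y - 2*z
Assembling: d(omega) = (2*x + 2*y - 3*z) dx ∧ dy + (-3*y - 2*z) dx ∧ dz + (8*y - 2*z) dy ∧ dz.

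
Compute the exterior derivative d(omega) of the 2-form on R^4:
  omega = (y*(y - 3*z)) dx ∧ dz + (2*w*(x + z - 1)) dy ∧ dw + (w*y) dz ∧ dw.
d(omega) = (-2*y + 3*z) dx ∧ dy ∧ dz + (2*w) dx ∧ dy ∧ dw + (-w) dy ∧ dz ∧ dw

For a 2-form omega = sum_{i<j} g_{ij} dx_i ∧ dx_j, the exterior derivative is
  d(omega) = sum_{i<j} d(g_{ij}) ∧ dx_i ∧ dx_j = sum_{i<j, k} (∂g_{ij}/∂x_k) dx_k ∧ dx_i ∧ dx_j.
Expand each term, using dx_k ∧ dx_i ∧ dx_j = sgn(permutation) dx_{(a)} ∧ dx_{(b)} ∧ dx_{(c)} with (a < b < c) sorted:
  d(y*(y - 3*z)) includes (∂/∂y)(y*(y - 3*z)) dy = (2*y - 3*z) dy, which multiplied by dx ∧ dz gives (-2*y + 3*z) dx ∧ dy ∧ dz
  d(2*w*(x + z - 1)) includes (∂/∂x)(2*w*(x + z - 1)) dx = (2*w) dx, which multiplied by dy ∧ dw gives (2*w) dx ∧ dy ∧ dw
  d(2*w*(x + z - 1)) includes (∂/∂z)(2*w*(x + z - 1)) dz = (2*w) dz, which multiplied by dy ∧ dw gives (-2*w) dy ∧ dz ∧ dw
  d(w*y) includes (∂/∂y)(w*y) dy = (w) dy, which multiplied by dz ∧ dw gives (w) dy ∧ dz ∧ dw
Collecting like 3-forms: d(omega) = (-2*y + 3*z) dx ∧ dy ∧ dz + (2*w) dx ∧ dy ∧ dw + (-w) dy ∧ dz ∧ dw.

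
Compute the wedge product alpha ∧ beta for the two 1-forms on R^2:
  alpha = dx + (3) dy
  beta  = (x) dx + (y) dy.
alpha ∧ beta = (-3*x + y) dx ∧ dy

Distribute the wedge, using dx_i ∧ dx_j = -dx_j ∧ dx_i and dx_i ∧ dx_i = 0. For each pair (i, j) with i < j, the coefficient of dx_i ∧ dx_j in alpha ∧ beta is (alpha_i * beta_j - alpha_j * beta_i). Collecting: alpha ∧ beta = (-3*x + y) dx ∧ dy.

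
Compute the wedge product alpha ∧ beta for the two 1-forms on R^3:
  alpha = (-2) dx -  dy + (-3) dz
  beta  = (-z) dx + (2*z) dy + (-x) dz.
alpha ∧ beta = (-5*z) dx ∧ dy + (2*x - 3*z) dx ∧ dz + (x + 6*z) dy ∧ dz

Distribute the wedge, using dx_i ∧ dx_j = -dx_j ∧ dx_i and dx_i ∧ dx_i = 0. For each pair (i, j) with i < j, the coefficient of dx_i ∧ dx_j in alpha ∧ beta is (alpha_i * beta_j - alpha_j * beta_i). Collecting: alpha ∧ beta = (-5*z) dx ∧ dy + (2*x - 3*z) dx ∧ dz + (x + 6*z) dy ∧ dz.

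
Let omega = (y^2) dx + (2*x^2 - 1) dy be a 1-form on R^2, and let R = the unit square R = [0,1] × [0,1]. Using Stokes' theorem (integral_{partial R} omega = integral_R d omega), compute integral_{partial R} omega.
integral_(partial R) omega = 1

Stokes: integral_partial_R omega = integral_R d omega with d omega = (∂Q/∂x - ∂P/∂y) dx ∧ dy.
  ∂Q/∂x = 4*x
  ∂P/∂y = 2*y
  integrand = ∂Q/∂x - ∂P/∂y = 4*x - 2*y.
Integrating over R: integral_0^1 integral_0^1 (4*x - 2*y) dx dy = 1.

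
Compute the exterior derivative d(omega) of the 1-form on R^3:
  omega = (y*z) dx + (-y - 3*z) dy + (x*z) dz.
d(omega) = (-z) dx ∧ dy + (-y + z) dx ∧ dz + (3) dy ∧ dz

For a 1-form omega = sum_i f_i dx_i, the exterior derivative is
  d(omega) = sum_{i < j} (∂f_j/∂x_i - ∂f_i/∂x_j) dx_i ∧ dx_j.
  coefficient of dx ∧ dy: ∂f_2/∂x - ∂f_1/∂y = ∂(-y - 3*z)/∂x - ∂(y*z)/∂y = -z
  coefficient of dx ∧ dz: ∂f_3/∂x - ∂f_1/∂z = ∂(x*z)/∂x - ∂(y*z)/∂z = -y + z
  coefficient of dy ∧ dz: ∂f_3/∂y - ∂f_2/∂z = ∂(x*z)/∂y - ∂(-y - 3*z)/∂z = 3
Assembling: d(omega) = (-z) dx ∧ dy + (-y + z) dx ∧ dz + (3) dy ∧ dz.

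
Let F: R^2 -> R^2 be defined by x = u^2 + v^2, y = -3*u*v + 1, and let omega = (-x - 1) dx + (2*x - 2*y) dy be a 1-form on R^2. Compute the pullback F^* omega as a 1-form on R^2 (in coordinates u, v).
F^* omega = (-2*u^3 - 6*u^2*v - 20*u*v^2 - 2*u - 6*v^3 + 6*v) du + (-6*u^3 - 20*u^2*v - 6*u*v^2 + 6*u - 2*v^3 - 2*v) dv

Using F^*(f dg) = (f ∘ F) d(g ∘ F), substitute each coordinate x_i by F_i(u, v) in f_i, and replace dx_i by d F_i = (∂F_i/∂u) du + (∂F_i/∂v) dv.
  For the x component: f_1(F) = -u^2 - v^2 - 1; d F_1 = (2*u) du + (2*v) dv
  For the y component: f_2(F) = 2*u^2 + 6*u*v + 2*v^2 - 2; d F_2 = (-3*v) du + (-3*u) dv
Combining and collecting du, dv coefficients:
  coeff of du: -2*u^3 - 6*u^2*v - 20*u*v^2 - 2*u - 6*v^3 + 6*v
  coeff of dv: -6*u^3 - 20*u^2*v - 6*u*v^2 + 6*u - 2*v^3 - 2*v
F^* omega = (-2*u^3 - 6*u^2*v - 20*u*v^2 - 2*u - 6*v^3 + 6*v) du + (-6*u^3 - 20*u^2*v - 6*u*v^2 + 6*u - 2*v^3 - 2*v) dv.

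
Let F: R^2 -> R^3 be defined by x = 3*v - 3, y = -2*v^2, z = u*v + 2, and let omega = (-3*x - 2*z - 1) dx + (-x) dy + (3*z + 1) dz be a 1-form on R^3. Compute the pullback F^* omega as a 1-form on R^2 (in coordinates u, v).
F^* omega = (v*(3*u*v + 7)) du + (3*u^2*v - 6*u*v + 7*u + 12*v^2 - 39*v + 12) dv

Using F^*(f dg) = (f ∘ F) d(g ∘ F), substitute each coordinate x_i by F_i(u, v) in f_i, and replace dx_i by d F_i = (∂F_i/∂u) du + (∂F_i/∂v) dv.
  For the x component: f_1(F) = -2*u*v - 9*v + 4; d F_1 = (0) du + (3) dv
  For the y component: f_2(F) = 3 - 3*v; d F_2 = (0) du + (-4*v) dv
  For the z component: f_3(F) = 3*u*v + 7; d F_3 = (v) du + (u) dv
Combining and collecting du, dv coefficients:
  coeff of du: v*(3*u*v + 7)
  coeff of dv: 3*u^2*v - 6*u*v + 7*u + 12*v^2 - 39*v + 12
F^* omega = (v*(3*u*v + 7)) du + (3*u^2*v - 6*u*v + 7*u + 12*v^2 - 39*v + 12) dv.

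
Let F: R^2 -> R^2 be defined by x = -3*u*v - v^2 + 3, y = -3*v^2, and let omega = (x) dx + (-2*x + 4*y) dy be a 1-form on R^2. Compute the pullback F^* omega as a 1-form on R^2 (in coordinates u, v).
F^* omega = (3*v*(3*u*v + v^2 - 3)) du + (9*u^2*v - 27*u*v^2 - 9*u + 62*v^3 + 30*v) dv

Using F^*(f dg) = (f ∘ F) d(g ∘ F), substitute each coordinate x_i by F_i(u, v) in f_i, and replace dx_i by d F_i = (∂F_i/∂u) du + (∂F_i/∂v) dv.
  For the x component: f_1(F) = -3*u*v - v^2 + 3; d F_1 = (-3*v) du + (-3*u - 2*v) dv
  For the y component: f_2(F) = 6*u*v - 10*v^2 - 6; d F_2 = (0) du + (-6*v) dv
Combining and collecting du, dv coefficients:
  coeff of du: 3*v*(3*u*v + v^2 - 3)
  coeff of dv: 9*u^2*v - 27*u*v^2 - 9*u + 62*v^3 + 30*v
F^* omega = (3*v*(3*u*v + v^2 - 3)) du + (9*u^2*v - 27*u*v^2 - 9*u + 62*v^3 + 30*v) dv.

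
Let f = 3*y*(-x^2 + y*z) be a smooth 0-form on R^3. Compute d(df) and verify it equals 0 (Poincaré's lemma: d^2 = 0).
d(df) = 0

Step 1: df = sum_i (∂f/∂x_i) dx_i = (-6*x*y) dx + (-3*x^2 + 6*y*z) dy + (3*y^2) dz.
Step 2: Apply d again. Using the 1-form formula, the coefficient of dx ∧ dy in d(df) is ∂^2 f/∂x ∂y - ∂^2 f/∂y ∂x = (-6*x) - (-6*x) = 0 (equality of mixed partials for smooth f).
Similarly for dx ∧ dz and dy ∧ dz — all coefficients vanish. So d(df) = 0.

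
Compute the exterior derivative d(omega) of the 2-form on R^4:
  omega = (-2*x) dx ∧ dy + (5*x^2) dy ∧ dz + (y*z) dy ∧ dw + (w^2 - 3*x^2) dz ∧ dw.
d(omega) = (10*x) dx ∧ dy ∧ dz + (-y) dy ∧ dz ∧ dw + (-6*x) dx ∧ dz ∧ dw

For a 2-form omega = sum_{i<j} g_{ij} dx_i ∧ dx_j, the exterior derivative is
  d(omega) = sum_{i<j} d(g_{ij}) ∧ dx_i ∧ dx_j = sum_{i<j, k} (∂g_{ij}/∂x_k) dx_k ∧ dx_i ∧ dx_j.
Expand each term, using dx_k ∧ dx_i ∧ dx_j = sgn(permutation) dx_{(a)} ∧ dx_{(b)} ∧ dx_{(c)} with (a < b < c) sorted:
  d(5*x^2) includes (∂/∂x)(5*x^2) dx = (10*x) dx, which multiplied by dy ∧ dz gives (10*x) dx ∧ dy ∧ dz
  d(y*z) includes (∂/∂z)(y*z) dz = (y) dz, which multiplied by dy ∧ dw gives (-y) dy ∧ dz ∧ dw
  d(w^2 - 3*x^2) includes (∂/∂x)(w^2 - 3*x^2) dx = (-6*x) dx, which multiplied by dz ∧ dw gives (-6*x) dx ∧ dz ∧ dw
Collecting like 3-forms: d(omega) = (10*x) dx ∧ dy ∧ dz + (-y) dy ∧ dz ∧ dw + (-6*x) dx ∧ dz ∧ dw.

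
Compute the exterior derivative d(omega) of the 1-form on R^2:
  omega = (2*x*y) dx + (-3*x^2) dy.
d(omega) = (-8*x) dx ∧ dy

For a 1-form omega = sum_i f_i dx_i, the exterior derivative is
  d(omega) = sum_{i < j} (∂f_j/∂x_i - ∂f_i/∂x_j) dx_i ∧ dx_j.
  coefficient of dx ∧ dy: ∂f_2/∂x - ∂f_1/∂y = ∂(-3*x^2)/∂x - ∂(2*x*y)/∂y = -8*x
Assembling: d(omega) = (-8*x) dx ∧ dy.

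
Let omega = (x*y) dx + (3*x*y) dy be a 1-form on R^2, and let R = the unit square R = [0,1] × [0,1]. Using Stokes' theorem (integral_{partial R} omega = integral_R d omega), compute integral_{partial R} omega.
integral_(partial R) omega = 1

Stokes: integral_partial_R omega = integral_R d omega with d omega = (∂Q/∂x - ∂P/∂y) dx ∧ dy.
  ∂Q/∂x = 3*y
  ∂P/∂y = x
  integrand = ∂Q/∂x - ∂P/∂y = -x + 3*y.
Integrating over R: integral_0^1 integral_0^1 (-x + 3*y) dx dy = 1.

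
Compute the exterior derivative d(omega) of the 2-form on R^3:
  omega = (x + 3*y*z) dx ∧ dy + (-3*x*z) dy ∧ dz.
d(omega) = (3*y - 3*z) dx ∧ dy ∧ dz

For a 2-form omega = sum_{i<j} g_{ij} dx_i ∧ dx_j, the exterior derivative is
  d(omega) = sum_{i<j} d(g_{ij}) ∧ dx_i ∧ dx_j = sum_{i<j, k} (∂g_{ij}/∂x_k) dx_k ∧ dx_i ∧ dx_j.
Expand each term, using dx_k ∧ dx_i ∧ dx_j = sgn(permutation) dx_{(a)} ∧ dx_{(b)} ∧ dx_{(c)} with (a < b < c) sorted:
  d(x + 3*y*z) includes (∂/∂z)(x + 3*y*z) dz = (3*y) dz, which multiplied by dx ∧ dy gives (3*y) dx ∧ dy ∧ dz
  d(-3*x*z) includes (∂/∂x)(-3*x*z) dx = (-3*z) dx, which multiplied by dy ∧ dz gives (-3*z) dx ∧ dy ∧ dz
Collecting like 3-forms: d(omega) = (3*y - 3*z) dx ∧ dy ∧ dz.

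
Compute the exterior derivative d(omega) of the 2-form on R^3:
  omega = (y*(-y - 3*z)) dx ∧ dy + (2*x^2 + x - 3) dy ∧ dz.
d(omega) = (4*x - 3*y + 1) dx ∧ dy ∧ dz

For a 2-form omega = sum_{i<j} g_{ij} dx_i ∧ dx_j, the exterior derivative is
  d(omega) = sum_{i<j} d(g_{ij}) ∧ dx_i ∧ dx_j = sum_{i<j, k} (∂g_{ij}/∂x_k) dx_k ∧ dx_i ∧ dx_j.
Expand each term, using dx_k ∧ dx_i ∧ dx_j = sgn(permutation) dx_{(a)} ∧ dx_{(b)} ∧ dx_{(c)} with (a < b < c) sorted:
  d(y*(-y - 3*z)) includes (∂/∂z)(y*(-y - 3*z)) dz = (-3*y) dz, which multiplied by dx ∧ dy gives (-3*y) dx ∧ dy ∧ dz
  d(2*x^2 + x - 3) includes (∂/∂x)(2*x^2 + x - 3) dx = (4*x + 1) dx, which multiplied by dy ∧ dz gives (4*x + 1) dx ∧ dy ∧ dz
Collecting like 3-forms: d(omega) = (4*x - 3*y + 1) dx ∧ dy ∧ dz.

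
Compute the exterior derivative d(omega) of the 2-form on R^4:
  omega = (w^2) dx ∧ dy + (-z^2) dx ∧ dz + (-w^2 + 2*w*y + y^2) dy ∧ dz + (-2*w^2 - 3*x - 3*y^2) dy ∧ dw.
d(omega) = (2*w - 3) dx ∧ dy ∧ dw + (-2*w + 2*y) dy ∧ dz ∧ dw

For a 2-form omega = sum_{i<j} g_{ij} dx_i ∧ dx_j, the exterior derivative is
  d(omega) = sum_{i<j} d(g_{ij}) ∧ dx_i ∧ dx_j = sum_{i<j, k} (∂g_{ij}/∂x_k) dx_k ∧ dx_i ∧ dx_j.
Expand each term, using dx_k ∧ dx_i ∧ dx_j = sgn(permutation) dx_{(a)} ∧ dx_{(b)} ∧ dx_{(c)} with (a < b < c) sorted:
  d(w^2) includes (∂/∂w)(w^2) dw = (2*w) dw, which multiplied by dx ∧ dy gives (2*w) dx ∧ dy ∧ dw
  d(-w^2 + 2*w*y + y^2) includes (∂/∂w)(-w^2 + 2*w*y + y^2) dw = (-2*w + 2*y) dw, which multiplied by dy ∧ dz gives (-2*w + 2*y) dy ∧ dz ∧ dw
  d(-2*w^2 - 3*x - 3*y^2) includes (∂/∂x)(-2*w^2 - 3*x - 3*y^2) dx = (-3) dx, which multiplied by dy ∧ dw gives (-3) dx ∧ dy ∧ dw
Collecting like 3-forms: d(omega) = (2*w - 3) dx ∧ dy ∧ dw + (-2*w + 2*y) dy ∧ dz ∧ dw.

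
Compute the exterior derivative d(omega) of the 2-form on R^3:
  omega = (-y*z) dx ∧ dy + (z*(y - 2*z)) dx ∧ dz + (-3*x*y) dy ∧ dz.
d(omega) = (-4*y - z) dx ∧ dy ∧ dz

For a 2-form omega = sum_{i<j} g_{ij} dx_i ∧ dx_j, the exterior derivative is
  d(omega) = sum_{i<j} d(g_{ij}) ∧ dx_i ∧ dx_j = sum_{i<j, k} (∂g_{ij}/∂x_k) dx_k ∧ dx_i ∧ dx_j.
Expand each term, using dx_k ∧ dx_i ∧ dx_j = sgn(permutation) dx_{(a)} ∧ dx_{(b)} ∧ dx_{(c)} with (a < b < c) sorted:
  d(-y*z) includes (∂/∂z)(-y*z) dz = (-y) dz, which multiplied by dx ∧ dy gives (-y) dx ∧ dy ∧ dz
  d(z*(y - 2*z)) includes (∂/∂y)(z*(y - 2*z)) dy = (z) dy, which multiplied by dx ∧ dz gives (-z) dx ∧ dy ∧ dz
  d(-3*x*y) includes (∂/∂x)(-3*x*y) dx = (-3*y) dx, which multiplied by dy ∧ dz gives (-3*y) dx ∧ dy ∧ dz
Collecting like 3-forms: d(omega) = (-4*y - z) dx ∧ dy ∧ dz.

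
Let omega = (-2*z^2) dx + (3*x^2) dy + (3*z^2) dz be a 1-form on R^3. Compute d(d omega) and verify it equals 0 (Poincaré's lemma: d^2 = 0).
d(d omega) = 0

Step 1: d omega = sum_{i<j} (∂f_j/∂x_i - ∂f_i/∂x_j) dx_i ∧ dx_j:
  coeff of dx ∧ dy: 6*x
  coeff of dx ∧ dz: 4*z
  coeff of dy ∧ dz: 0
Step 2: Apply d again to each 2-form coefficient. The only possible 3-form in R^3 is dx ∧ dy ∧ dz, with coefficient
  ∂(coeff of dy∧dz)/∂x - ∂(coeff of dx∧dz)/∂y + ∂(coeff of dx∧dy)/∂z
  = ∂/∂x (0) - ∂/∂y (4*z) + ∂/∂z (6*x).
Each of these terms simplifies to sums of mixed partials that cancel in pairs. The result is 0 (by equality of mixed partials for smooth functions — Schwarz / Clairaut).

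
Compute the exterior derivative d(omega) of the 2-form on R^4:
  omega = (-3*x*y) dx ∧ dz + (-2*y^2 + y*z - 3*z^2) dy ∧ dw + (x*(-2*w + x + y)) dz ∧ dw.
d(omega) = (3*x) dx ∧ dy ∧ dz + (x - y + 6*z) dy ∧ dz ∧ dw + (-2*w + 2*x + y) dx ∧ dz ∧ dw

For a 2-form omega = sum_{i<j} g_{ij} dx_i ∧ dx_j, the exterior derivative is
  d(omega) = sum_{i<j} d(g_{ij}) ∧ dx_i ∧ dx_j = sum_{i<j, k} (∂g_{ij}/∂x_k) dx_k ∧ dx_i ∧ dx_j.
Expand each term, using dx_k ∧ dx_i ∧ dx_j = sgn(permutation) dx_{(a)} ∧ dx_{(b)} ∧ dx_{(c)} with (a < b < c) sorted:
  d(-3*x*y) includes (∂/∂y)(-3*x*y) dy = (-3*x) dy, which multiplied by dx ∧ dz gives (3*x) dx ∧ dy ∧ dz
  d(-2*y^2 + y*z - 3*z^2) includes (∂/∂z)(-2*y^2 + y*z - 3*z^2) dz = (y - 6*z) dz, which multiplied by dy ∧ dw gives (-y + 6*z) dy ∧ dz ∧ dw
  d(x*(-2*w + x + y)) includes (∂/∂x)(x*(-2*w + x + y)) dx = (-2*w + 2*x + y) dx, which multiplied by dz ∧ dw gives (-2*w + 2*x + y) dx ∧ dz ∧ dw
  d(x*(-2*w + x + y)) includes (∂/∂y)(x*(-2*w + x + y)) dy = (x) dy, which multiplied by dz ∧ dw gives (x) dy ∧ dz ∧ dw
Collecting like 3-forms: d(omega) = (3*x) dx ∧ dy ∧ dz + (x - y + 6*z) dy ∧ dz ∧ dw + (-2*w + 2*x + y) dx ∧ dz ∧ dw.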